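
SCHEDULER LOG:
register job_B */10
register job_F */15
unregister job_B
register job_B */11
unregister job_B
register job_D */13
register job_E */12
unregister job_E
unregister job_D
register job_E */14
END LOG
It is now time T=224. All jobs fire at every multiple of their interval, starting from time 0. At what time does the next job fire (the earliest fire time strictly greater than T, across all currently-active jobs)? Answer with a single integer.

Answer: 225

Derivation:
Op 1: register job_B */10 -> active={job_B:*/10}
Op 2: register job_F */15 -> active={job_B:*/10, job_F:*/15}
Op 3: unregister job_B -> active={job_F:*/15}
Op 4: register job_B */11 -> active={job_B:*/11, job_F:*/15}
Op 5: unregister job_B -> active={job_F:*/15}
Op 6: register job_D */13 -> active={job_D:*/13, job_F:*/15}
Op 7: register job_E */12 -> active={job_D:*/13, job_E:*/12, job_F:*/15}
Op 8: unregister job_E -> active={job_D:*/13, job_F:*/15}
Op 9: unregister job_D -> active={job_F:*/15}
Op 10: register job_E */14 -> active={job_E:*/14, job_F:*/15}
  job_E: interval 14, next fire after T=224 is 238
  job_F: interval 15, next fire after T=224 is 225
Earliest fire time = 225 (job job_F)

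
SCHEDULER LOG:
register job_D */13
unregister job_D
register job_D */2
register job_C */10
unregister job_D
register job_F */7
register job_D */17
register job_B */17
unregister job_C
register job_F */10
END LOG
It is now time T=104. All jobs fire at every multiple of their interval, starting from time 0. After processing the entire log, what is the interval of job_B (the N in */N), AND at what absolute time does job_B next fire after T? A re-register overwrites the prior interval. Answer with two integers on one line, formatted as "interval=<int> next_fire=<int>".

Answer: interval=17 next_fire=119

Derivation:
Op 1: register job_D */13 -> active={job_D:*/13}
Op 2: unregister job_D -> active={}
Op 3: register job_D */2 -> active={job_D:*/2}
Op 4: register job_C */10 -> active={job_C:*/10, job_D:*/2}
Op 5: unregister job_D -> active={job_C:*/10}
Op 6: register job_F */7 -> active={job_C:*/10, job_F:*/7}
Op 7: register job_D */17 -> active={job_C:*/10, job_D:*/17, job_F:*/7}
Op 8: register job_B */17 -> active={job_B:*/17, job_C:*/10, job_D:*/17, job_F:*/7}
Op 9: unregister job_C -> active={job_B:*/17, job_D:*/17, job_F:*/7}
Op 10: register job_F */10 -> active={job_B:*/17, job_D:*/17, job_F:*/10}
Final interval of job_B = 17
Next fire of job_B after T=104: (104//17+1)*17 = 119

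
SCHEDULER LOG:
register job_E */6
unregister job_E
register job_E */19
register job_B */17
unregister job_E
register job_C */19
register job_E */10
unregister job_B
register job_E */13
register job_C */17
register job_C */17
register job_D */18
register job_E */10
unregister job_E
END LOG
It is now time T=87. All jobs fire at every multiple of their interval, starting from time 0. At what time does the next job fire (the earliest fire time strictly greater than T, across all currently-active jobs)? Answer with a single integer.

Op 1: register job_E */6 -> active={job_E:*/6}
Op 2: unregister job_E -> active={}
Op 3: register job_E */19 -> active={job_E:*/19}
Op 4: register job_B */17 -> active={job_B:*/17, job_E:*/19}
Op 5: unregister job_E -> active={job_B:*/17}
Op 6: register job_C */19 -> active={job_B:*/17, job_C:*/19}
Op 7: register job_E */10 -> active={job_B:*/17, job_C:*/19, job_E:*/10}
Op 8: unregister job_B -> active={job_C:*/19, job_E:*/10}
Op 9: register job_E */13 -> active={job_C:*/19, job_E:*/13}
Op 10: register job_C */17 -> active={job_C:*/17, job_E:*/13}
Op 11: register job_C */17 -> active={job_C:*/17, job_E:*/13}
Op 12: register job_D */18 -> active={job_C:*/17, job_D:*/18, job_E:*/13}
Op 13: register job_E */10 -> active={job_C:*/17, job_D:*/18, job_E:*/10}
Op 14: unregister job_E -> active={job_C:*/17, job_D:*/18}
  job_C: interval 17, next fire after T=87 is 102
  job_D: interval 18, next fire after T=87 is 90
Earliest fire time = 90 (job job_D)

Answer: 90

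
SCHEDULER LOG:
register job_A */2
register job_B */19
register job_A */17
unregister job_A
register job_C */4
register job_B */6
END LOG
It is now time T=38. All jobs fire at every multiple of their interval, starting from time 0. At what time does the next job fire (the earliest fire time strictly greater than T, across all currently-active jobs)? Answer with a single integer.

Answer: 40

Derivation:
Op 1: register job_A */2 -> active={job_A:*/2}
Op 2: register job_B */19 -> active={job_A:*/2, job_B:*/19}
Op 3: register job_A */17 -> active={job_A:*/17, job_B:*/19}
Op 4: unregister job_A -> active={job_B:*/19}
Op 5: register job_C */4 -> active={job_B:*/19, job_C:*/4}
Op 6: register job_B */6 -> active={job_B:*/6, job_C:*/4}
  job_B: interval 6, next fire after T=38 is 42
  job_C: interval 4, next fire after T=38 is 40
Earliest fire time = 40 (job job_C)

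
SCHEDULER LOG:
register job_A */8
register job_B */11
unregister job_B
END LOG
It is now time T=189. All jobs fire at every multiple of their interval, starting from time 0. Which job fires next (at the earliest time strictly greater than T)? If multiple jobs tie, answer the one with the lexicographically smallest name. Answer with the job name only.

Op 1: register job_A */8 -> active={job_A:*/8}
Op 2: register job_B */11 -> active={job_A:*/8, job_B:*/11}
Op 3: unregister job_B -> active={job_A:*/8}
  job_A: interval 8, next fire after T=189 is 192
Earliest = 192, winner (lex tiebreak) = job_A

Answer: job_A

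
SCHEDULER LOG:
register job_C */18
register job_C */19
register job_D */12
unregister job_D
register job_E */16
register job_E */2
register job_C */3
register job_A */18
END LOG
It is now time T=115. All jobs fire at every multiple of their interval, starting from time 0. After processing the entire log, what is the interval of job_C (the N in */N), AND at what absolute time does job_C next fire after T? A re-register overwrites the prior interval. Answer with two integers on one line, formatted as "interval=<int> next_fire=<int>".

Answer: interval=3 next_fire=117

Derivation:
Op 1: register job_C */18 -> active={job_C:*/18}
Op 2: register job_C */19 -> active={job_C:*/19}
Op 3: register job_D */12 -> active={job_C:*/19, job_D:*/12}
Op 4: unregister job_D -> active={job_C:*/19}
Op 5: register job_E */16 -> active={job_C:*/19, job_E:*/16}
Op 6: register job_E */2 -> active={job_C:*/19, job_E:*/2}
Op 7: register job_C */3 -> active={job_C:*/3, job_E:*/2}
Op 8: register job_A */18 -> active={job_A:*/18, job_C:*/3, job_E:*/2}
Final interval of job_C = 3
Next fire of job_C after T=115: (115//3+1)*3 = 117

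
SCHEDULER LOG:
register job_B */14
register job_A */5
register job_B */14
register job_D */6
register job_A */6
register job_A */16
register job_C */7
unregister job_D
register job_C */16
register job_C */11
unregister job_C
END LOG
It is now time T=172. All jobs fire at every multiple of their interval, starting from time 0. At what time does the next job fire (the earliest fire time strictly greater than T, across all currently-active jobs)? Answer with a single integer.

Op 1: register job_B */14 -> active={job_B:*/14}
Op 2: register job_A */5 -> active={job_A:*/5, job_B:*/14}
Op 3: register job_B */14 -> active={job_A:*/5, job_B:*/14}
Op 4: register job_D */6 -> active={job_A:*/5, job_B:*/14, job_D:*/6}
Op 5: register job_A */6 -> active={job_A:*/6, job_B:*/14, job_D:*/6}
Op 6: register job_A */16 -> active={job_A:*/16, job_B:*/14, job_D:*/6}
Op 7: register job_C */7 -> active={job_A:*/16, job_B:*/14, job_C:*/7, job_D:*/6}
Op 8: unregister job_D -> active={job_A:*/16, job_B:*/14, job_C:*/7}
Op 9: register job_C */16 -> active={job_A:*/16, job_B:*/14, job_C:*/16}
Op 10: register job_C */11 -> active={job_A:*/16, job_B:*/14, job_C:*/11}
Op 11: unregister job_C -> active={job_A:*/16, job_B:*/14}
  job_A: interval 16, next fire after T=172 is 176
  job_B: interval 14, next fire after T=172 is 182
Earliest fire time = 176 (job job_A)

Answer: 176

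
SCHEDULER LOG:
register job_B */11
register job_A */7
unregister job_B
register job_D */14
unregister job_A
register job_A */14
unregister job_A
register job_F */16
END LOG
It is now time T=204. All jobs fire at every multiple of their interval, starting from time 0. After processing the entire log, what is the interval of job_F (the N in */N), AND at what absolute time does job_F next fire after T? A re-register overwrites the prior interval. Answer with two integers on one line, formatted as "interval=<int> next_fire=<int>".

Op 1: register job_B */11 -> active={job_B:*/11}
Op 2: register job_A */7 -> active={job_A:*/7, job_B:*/11}
Op 3: unregister job_B -> active={job_A:*/7}
Op 4: register job_D */14 -> active={job_A:*/7, job_D:*/14}
Op 5: unregister job_A -> active={job_D:*/14}
Op 6: register job_A */14 -> active={job_A:*/14, job_D:*/14}
Op 7: unregister job_A -> active={job_D:*/14}
Op 8: register job_F */16 -> active={job_D:*/14, job_F:*/16}
Final interval of job_F = 16
Next fire of job_F after T=204: (204//16+1)*16 = 208

Answer: interval=16 next_fire=208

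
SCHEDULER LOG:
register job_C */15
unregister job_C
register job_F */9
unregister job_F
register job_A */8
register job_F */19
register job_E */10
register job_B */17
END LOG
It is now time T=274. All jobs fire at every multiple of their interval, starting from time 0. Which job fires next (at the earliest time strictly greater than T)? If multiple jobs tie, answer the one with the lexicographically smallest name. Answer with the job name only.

Answer: job_A

Derivation:
Op 1: register job_C */15 -> active={job_C:*/15}
Op 2: unregister job_C -> active={}
Op 3: register job_F */9 -> active={job_F:*/9}
Op 4: unregister job_F -> active={}
Op 5: register job_A */8 -> active={job_A:*/8}
Op 6: register job_F */19 -> active={job_A:*/8, job_F:*/19}
Op 7: register job_E */10 -> active={job_A:*/8, job_E:*/10, job_F:*/19}
Op 8: register job_B */17 -> active={job_A:*/8, job_B:*/17, job_E:*/10, job_F:*/19}
  job_A: interval 8, next fire after T=274 is 280
  job_B: interval 17, next fire after T=274 is 289
  job_E: interval 10, next fire after T=274 is 280
  job_F: interval 19, next fire after T=274 is 285
Earliest = 280, winner (lex tiebreak) = job_A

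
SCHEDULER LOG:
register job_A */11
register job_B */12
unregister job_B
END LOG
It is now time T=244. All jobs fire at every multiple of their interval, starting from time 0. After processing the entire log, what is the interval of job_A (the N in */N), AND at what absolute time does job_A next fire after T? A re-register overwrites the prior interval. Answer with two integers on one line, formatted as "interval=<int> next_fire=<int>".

Op 1: register job_A */11 -> active={job_A:*/11}
Op 2: register job_B */12 -> active={job_A:*/11, job_B:*/12}
Op 3: unregister job_B -> active={job_A:*/11}
Final interval of job_A = 11
Next fire of job_A after T=244: (244//11+1)*11 = 253

Answer: interval=11 next_fire=253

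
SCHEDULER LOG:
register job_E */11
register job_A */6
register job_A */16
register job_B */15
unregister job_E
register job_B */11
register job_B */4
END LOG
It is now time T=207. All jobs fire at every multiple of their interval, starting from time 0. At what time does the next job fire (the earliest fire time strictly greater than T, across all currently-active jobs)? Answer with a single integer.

Answer: 208

Derivation:
Op 1: register job_E */11 -> active={job_E:*/11}
Op 2: register job_A */6 -> active={job_A:*/6, job_E:*/11}
Op 3: register job_A */16 -> active={job_A:*/16, job_E:*/11}
Op 4: register job_B */15 -> active={job_A:*/16, job_B:*/15, job_E:*/11}
Op 5: unregister job_E -> active={job_A:*/16, job_B:*/15}
Op 6: register job_B */11 -> active={job_A:*/16, job_B:*/11}
Op 7: register job_B */4 -> active={job_A:*/16, job_B:*/4}
  job_A: interval 16, next fire after T=207 is 208
  job_B: interval 4, next fire after T=207 is 208
Earliest fire time = 208 (job job_A)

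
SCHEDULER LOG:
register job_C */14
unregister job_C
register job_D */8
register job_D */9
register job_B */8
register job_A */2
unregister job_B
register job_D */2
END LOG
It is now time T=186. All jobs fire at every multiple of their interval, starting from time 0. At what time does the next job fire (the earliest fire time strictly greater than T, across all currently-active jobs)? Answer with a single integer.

Answer: 188

Derivation:
Op 1: register job_C */14 -> active={job_C:*/14}
Op 2: unregister job_C -> active={}
Op 3: register job_D */8 -> active={job_D:*/8}
Op 4: register job_D */9 -> active={job_D:*/9}
Op 5: register job_B */8 -> active={job_B:*/8, job_D:*/9}
Op 6: register job_A */2 -> active={job_A:*/2, job_B:*/8, job_D:*/9}
Op 7: unregister job_B -> active={job_A:*/2, job_D:*/9}
Op 8: register job_D */2 -> active={job_A:*/2, job_D:*/2}
  job_A: interval 2, next fire after T=186 is 188
  job_D: interval 2, next fire after T=186 is 188
Earliest fire time = 188 (job job_A)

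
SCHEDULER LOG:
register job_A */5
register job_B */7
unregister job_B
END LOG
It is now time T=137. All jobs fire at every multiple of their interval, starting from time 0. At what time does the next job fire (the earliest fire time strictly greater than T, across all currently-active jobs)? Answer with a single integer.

Op 1: register job_A */5 -> active={job_A:*/5}
Op 2: register job_B */7 -> active={job_A:*/5, job_B:*/7}
Op 3: unregister job_B -> active={job_A:*/5}
  job_A: interval 5, next fire after T=137 is 140
Earliest fire time = 140 (job job_A)

Answer: 140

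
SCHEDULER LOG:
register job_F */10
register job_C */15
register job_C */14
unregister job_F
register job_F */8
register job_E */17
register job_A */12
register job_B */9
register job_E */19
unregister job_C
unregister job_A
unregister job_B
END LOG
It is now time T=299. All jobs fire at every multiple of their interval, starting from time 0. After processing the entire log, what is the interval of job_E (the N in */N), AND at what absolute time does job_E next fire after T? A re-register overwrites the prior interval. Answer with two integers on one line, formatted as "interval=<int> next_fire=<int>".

Op 1: register job_F */10 -> active={job_F:*/10}
Op 2: register job_C */15 -> active={job_C:*/15, job_F:*/10}
Op 3: register job_C */14 -> active={job_C:*/14, job_F:*/10}
Op 4: unregister job_F -> active={job_C:*/14}
Op 5: register job_F */8 -> active={job_C:*/14, job_F:*/8}
Op 6: register job_E */17 -> active={job_C:*/14, job_E:*/17, job_F:*/8}
Op 7: register job_A */12 -> active={job_A:*/12, job_C:*/14, job_E:*/17, job_F:*/8}
Op 8: register job_B */9 -> active={job_A:*/12, job_B:*/9, job_C:*/14, job_E:*/17, job_F:*/8}
Op 9: register job_E */19 -> active={job_A:*/12, job_B:*/9, job_C:*/14, job_E:*/19, job_F:*/8}
Op 10: unregister job_C -> active={job_A:*/12, job_B:*/9, job_E:*/19, job_F:*/8}
Op 11: unregister job_A -> active={job_B:*/9, job_E:*/19, job_F:*/8}
Op 12: unregister job_B -> active={job_E:*/19, job_F:*/8}
Final interval of job_E = 19
Next fire of job_E after T=299: (299//19+1)*19 = 304

Answer: interval=19 next_fire=304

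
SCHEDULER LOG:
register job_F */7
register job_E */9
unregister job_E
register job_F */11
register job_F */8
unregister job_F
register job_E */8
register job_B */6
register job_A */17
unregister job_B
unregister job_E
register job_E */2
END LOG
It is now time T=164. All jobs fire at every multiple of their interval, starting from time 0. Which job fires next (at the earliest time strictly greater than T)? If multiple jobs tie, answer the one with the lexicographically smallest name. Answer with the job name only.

Op 1: register job_F */7 -> active={job_F:*/7}
Op 2: register job_E */9 -> active={job_E:*/9, job_F:*/7}
Op 3: unregister job_E -> active={job_F:*/7}
Op 4: register job_F */11 -> active={job_F:*/11}
Op 5: register job_F */8 -> active={job_F:*/8}
Op 6: unregister job_F -> active={}
Op 7: register job_E */8 -> active={job_E:*/8}
Op 8: register job_B */6 -> active={job_B:*/6, job_E:*/8}
Op 9: register job_A */17 -> active={job_A:*/17, job_B:*/6, job_E:*/8}
Op 10: unregister job_B -> active={job_A:*/17, job_E:*/8}
Op 11: unregister job_E -> active={job_A:*/17}
Op 12: register job_E */2 -> active={job_A:*/17, job_E:*/2}
  job_A: interval 17, next fire after T=164 is 170
  job_E: interval 2, next fire after T=164 is 166
Earliest = 166, winner (lex tiebreak) = job_E

Answer: job_E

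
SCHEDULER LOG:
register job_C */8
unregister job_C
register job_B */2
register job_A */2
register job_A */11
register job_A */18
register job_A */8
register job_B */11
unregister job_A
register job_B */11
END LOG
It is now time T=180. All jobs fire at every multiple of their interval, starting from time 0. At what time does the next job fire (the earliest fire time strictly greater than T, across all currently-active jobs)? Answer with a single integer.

Op 1: register job_C */8 -> active={job_C:*/8}
Op 2: unregister job_C -> active={}
Op 3: register job_B */2 -> active={job_B:*/2}
Op 4: register job_A */2 -> active={job_A:*/2, job_B:*/2}
Op 5: register job_A */11 -> active={job_A:*/11, job_B:*/2}
Op 6: register job_A */18 -> active={job_A:*/18, job_B:*/2}
Op 7: register job_A */8 -> active={job_A:*/8, job_B:*/2}
Op 8: register job_B */11 -> active={job_A:*/8, job_B:*/11}
Op 9: unregister job_A -> active={job_B:*/11}
Op 10: register job_B */11 -> active={job_B:*/11}
  job_B: interval 11, next fire after T=180 is 187
Earliest fire time = 187 (job job_B)

Answer: 187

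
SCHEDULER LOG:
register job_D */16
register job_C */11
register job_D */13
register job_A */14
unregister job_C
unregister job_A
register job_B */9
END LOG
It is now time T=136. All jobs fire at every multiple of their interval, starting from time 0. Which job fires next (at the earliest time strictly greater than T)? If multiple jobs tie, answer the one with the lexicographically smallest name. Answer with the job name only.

Op 1: register job_D */16 -> active={job_D:*/16}
Op 2: register job_C */11 -> active={job_C:*/11, job_D:*/16}
Op 3: register job_D */13 -> active={job_C:*/11, job_D:*/13}
Op 4: register job_A */14 -> active={job_A:*/14, job_C:*/11, job_D:*/13}
Op 5: unregister job_C -> active={job_A:*/14, job_D:*/13}
Op 6: unregister job_A -> active={job_D:*/13}
Op 7: register job_B */9 -> active={job_B:*/9, job_D:*/13}
  job_B: interval 9, next fire after T=136 is 144
  job_D: interval 13, next fire after T=136 is 143
Earliest = 143, winner (lex tiebreak) = job_D

Answer: job_D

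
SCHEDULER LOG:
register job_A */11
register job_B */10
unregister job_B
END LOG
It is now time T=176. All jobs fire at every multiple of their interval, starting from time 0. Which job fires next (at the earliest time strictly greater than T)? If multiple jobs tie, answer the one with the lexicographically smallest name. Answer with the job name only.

Answer: job_A

Derivation:
Op 1: register job_A */11 -> active={job_A:*/11}
Op 2: register job_B */10 -> active={job_A:*/11, job_B:*/10}
Op 3: unregister job_B -> active={job_A:*/11}
  job_A: interval 11, next fire after T=176 is 187
Earliest = 187, winner (lex tiebreak) = job_A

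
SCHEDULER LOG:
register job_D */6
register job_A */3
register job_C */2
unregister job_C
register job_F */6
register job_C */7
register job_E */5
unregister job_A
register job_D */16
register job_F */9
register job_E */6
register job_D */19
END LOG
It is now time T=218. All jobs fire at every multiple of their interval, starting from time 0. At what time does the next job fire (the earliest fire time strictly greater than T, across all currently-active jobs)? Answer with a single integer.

Answer: 222

Derivation:
Op 1: register job_D */6 -> active={job_D:*/6}
Op 2: register job_A */3 -> active={job_A:*/3, job_D:*/6}
Op 3: register job_C */2 -> active={job_A:*/3, job_C:*/2, job_D:*/6}
Op 4: unregister job_C -> active={job_A:*/3, job_D:*/6}
Op 5: register job_F */6 -> active={job_A:*/3, job_D:*/6, job_F:*/6}
Op 6: register job_C */7 -> active={job_A:*/3, job_C:*/7, job_D:*/6, job_F:*/6}
Op 7: register job_E */5 -> active={job_A:*/3, job_C:*/7, job_D:*/6, job_E:*/5, job_F:*/6}
Op 8: unregister job_A -> active={job_C:*/7, job_D:*/6, job_E:*/5, job_F:*/6}
Op 9: register job_D */16 -> active={job_C:*/7, job_D:*/16, job_E:*/5, job_F:*/6}
Op 10: register job_F */9 -> active={job_C:*/7, job_D:*/16, job_E:*/5, job_F:*/9}
Op 11: register job_E */6 -> active={job_C:*/7, job_D:*/16, job_E:*/6, job_F:*/9}
Op 12: register job_D */19 -> active={job_C:*/7, job_D:*/19, job_E:*/6, job_F:*/9}
  job_C: interval 7, next fire after T=218 is 224
  job_D: interval 19, next fire after T=218 is 228
  job_E: interval 6, next fire after T=218 is 222
  job_F: interval 9, next fire after T=218 is 225
Earliest fire time = 222 (job job_E)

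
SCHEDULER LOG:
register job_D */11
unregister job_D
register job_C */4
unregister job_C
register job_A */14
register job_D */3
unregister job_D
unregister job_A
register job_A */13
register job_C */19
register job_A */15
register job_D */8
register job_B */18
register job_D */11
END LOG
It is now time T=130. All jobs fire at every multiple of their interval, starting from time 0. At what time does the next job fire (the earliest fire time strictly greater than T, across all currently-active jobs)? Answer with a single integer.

Op 1: register job_D */11 -> active={job_D:*/11}
Op 2: unregister job_D -> active={}
Op 3: register job_C */4 -> active={job_C:*/4}
Op 4: unregister job_C -> active={}
Op 5: register job_A */14 -> active={job_A:*/14}
Op 6: register job_D */3 -> active={job_A:*/14, job_D:*/3}
Op 7: unregister job_D -> active={job_A:*/14}
Op 8: unregister job_A -> active={}
Op 9: register job_A */13 -> active={job_A:*/13}
Op 10: register job_C */19 -> active={job_A:*/13, job_C:*/19}
Op 11: register job_A */15 -> active={job_A:*/15, job_C:*/19}
Op 12: register job_D */8 -> active={job_A:*/15, job_C:*/19, job_D:*/8}
Op 13: register job_B */18 -> active={job_A:*/15, job_B:*/18, job_C:*/19, job_D:*/8}
Op 14: register job_D */11 -> active={job_A:*/15, job_B:*/18, job_C:*/19, job_D:*/11}
  job_A: interval 15, next fire after T=130 is 135
  job_B: interval 18, next fire after T=130 is 144
  job_C: interval 19, next fire after T=130 is 133
  job_D: interval 11, next fire after T=130 is 132
Earliest fire time = 132 (job job_D)

Answer: 132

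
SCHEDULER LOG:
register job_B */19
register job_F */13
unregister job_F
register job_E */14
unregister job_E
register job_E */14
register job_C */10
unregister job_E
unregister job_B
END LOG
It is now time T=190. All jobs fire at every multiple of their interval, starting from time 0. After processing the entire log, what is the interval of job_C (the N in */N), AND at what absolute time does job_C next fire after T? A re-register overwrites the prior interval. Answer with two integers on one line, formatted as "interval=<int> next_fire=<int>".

Answer: interval=10 next_fire=200

Derivation:
Op 1: register job_B */19 -> active={job_B:*/19}
Op 2: register job_F */13 -> active={job_B:*/19, job_F:*/13}
Op 3: unregister job_F -> active={job_B:*/19}
Op 4: register job_E */14 -> active={job_B:*/19, job_E:*/14}
Op 5: unregister job_E -> active={job_B:*/19}
Op 6: register job_E */14 -> active={job_B:*/19, job_E:*/14}
Op 7: register job_C */10 -> active={job_B:*/19, job_C:*/10, job_E:*/14}
Op 8: unregister job_E -> active={job_B:*/19, job_C:*/10}
Op 9: unregister job_B -> active={job_C:*/10}
Final interval of job_C = 10
Next fire of job_C after T=190: (190//10+1)*10 = 200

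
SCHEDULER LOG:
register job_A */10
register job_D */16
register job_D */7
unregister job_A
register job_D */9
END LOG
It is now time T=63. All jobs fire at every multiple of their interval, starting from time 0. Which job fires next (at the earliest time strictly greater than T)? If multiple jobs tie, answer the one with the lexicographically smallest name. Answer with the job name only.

Answer: job_D

Derivation:
Op 1: register job_A */10 -> active={job_A:*/10}
Op 2: register job_D */16 -> active={job_A:*/10, job_D:*/16}
Op 3: register job_D */7 -> active={job_A:*/10, job_D:*/7}
Op 4: unregister job_A -> active={job_D:*/7}
Op 5: register job_D */9 -> active={job_D:*/9}
  job_D: interval 9, next fire after T=63 is 72
Earliest = 72, winner (lex tiebreak) = job_D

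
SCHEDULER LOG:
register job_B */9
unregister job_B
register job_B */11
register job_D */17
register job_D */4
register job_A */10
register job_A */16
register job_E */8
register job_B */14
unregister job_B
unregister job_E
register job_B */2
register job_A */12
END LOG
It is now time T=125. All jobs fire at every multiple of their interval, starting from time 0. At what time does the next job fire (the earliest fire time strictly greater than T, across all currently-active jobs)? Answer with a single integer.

Answer: 126

Derivation:
Op 1: register job_B */9 -> active={job_B:*/9}
Op 2: unregister job_B -> active={}
Op 3: register job_B */11 -> active={job_B:*/11}
Op 4: register job_D */17 -> active={job_B:*/11, job_D:*/17}
Op 5: register job_D */4 -> active={job_B:*/11, job_D:*/4}
Op 6: register job_A */10 -> active={job_A:*/10, job_B:*/11, job_D:*/4}
Op 7: register job_A */16 -> active={job_A:*/16, job_B:*/11, job_D:*/4}
Op 8: register job_E */8 -> active={job_A:*/16, job_B:*/11, job_D:*/4, job_E:*/8}
Op 9: register job_B */14 -> active={job_A:*/16, job_B:*/14, job_D:*/4, job_E:*/8}
Op 10: unregister job_B -> active={job_A:*/16, job_D:*/4, job_E:*/8}
Op 11: unregister job_E -> active={job_A:*/16, job_D:*/4}
Op 12: register job_B */2 -> active={job_A:*/16, job_B:*/2, job_D:*/4}
Op 13: register job_A */12 -> active={job_A:*/12, job_B:*/2, job_D:*/4}
  job_A: interval 12, next fire after T=125 is 132
  job_B: interval 2, next fire after T=125 is 126
  job_D: interval 4, next fire after T=125 is 128
Earliest fire time = 126 (job job_B)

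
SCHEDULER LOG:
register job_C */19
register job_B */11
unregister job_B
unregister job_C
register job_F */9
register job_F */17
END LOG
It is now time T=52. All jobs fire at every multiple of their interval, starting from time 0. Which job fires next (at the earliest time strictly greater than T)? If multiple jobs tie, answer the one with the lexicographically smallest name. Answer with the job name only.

Op 1: register job_C */19 -> active={job_C:*/19}
Op 2: register job_B */11 -> active={job_B:*/11, job_C:*/19}
Op 3: unregister job_B -> active={job_C:*/19}
Op 4: unregister job_C -> active={}
Op 5: register job_F */9 -> active={job_F:*/9}
Op 6: register job_F */17 -> active={job_F:*/17}
  job_F: interval 17, next fire after T=52 is 68
Earliest = 68, winner (lex tiebreak) = job_F

Answer: job_F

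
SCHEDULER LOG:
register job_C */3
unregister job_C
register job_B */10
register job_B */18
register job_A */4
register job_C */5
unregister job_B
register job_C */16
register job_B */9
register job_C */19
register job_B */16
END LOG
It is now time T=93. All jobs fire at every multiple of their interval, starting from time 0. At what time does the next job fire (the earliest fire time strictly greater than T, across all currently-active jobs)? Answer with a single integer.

Answer: 95

Derivation:
Op 1: register job_C */3 -> active={job_C:*/3}
Op 2: unregister job_C -> active={}
Op 3: register job_B */10 -> active={job_B:*/10}
Op 4: register job_B */18 -> active={job_B:*/18}
Op 5: register job_A */4 -> active={job_A:*/4, job_B:*/18}
Op 6: register job_C */5 -> active={job_A:*/4, job_B:*/18, job_C:*/5}
Op 7: unregister job_B -> active={job_A:*/4, job_C:*/5}
Op 8: register job_C */16 -> active={job_A:*/4, job_C:*/16}
Op 9: register job_B */9 -> active={job_A:*/4, job_B:*/9, job_C:*/16}
Op 10: register job_C */19 -> active={job_A:*/4, job_B:*/9, job_C:*/19}
Op 11: register job_B */16 -> active={job_A:*/4, job_B:*/16, job_C:*/19}
  job_A: interval 4, next fire after T=93 is 96
  job_B: interval 16, next fire after T=93 is 96
  job_C: interval 19, next fire after T=93 is 95
Earliest fire time = 95 (job job_C)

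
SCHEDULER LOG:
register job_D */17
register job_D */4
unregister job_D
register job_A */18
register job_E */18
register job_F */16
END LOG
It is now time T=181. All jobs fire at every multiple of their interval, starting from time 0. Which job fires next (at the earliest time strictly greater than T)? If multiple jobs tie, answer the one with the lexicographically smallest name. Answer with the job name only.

Op 1: register job_D */17 -> active={job_D:*/17}
Op 2: register job_D */4 -> active={job_D:*/4}
Op 3: unregister job_D -> active={}
Op 4: register job_A */18 -> active={job_A:*/18}
Op 5: register job_E */18 -> active={job_A:*/18, job_E:*/18}
Op 6: register job_F */16 -> active={job_A:*/18, job_E:*/18, job_F:*/16}
  job_A: interval 18, next fire after T=181 is 198
  job_E: interval 18, next fire after T=181 is 198
  job_F: interval 16, next fire after T=181 is 192
Earliest = 192, winner (lex tiebreak) = job_F

Answer: job_F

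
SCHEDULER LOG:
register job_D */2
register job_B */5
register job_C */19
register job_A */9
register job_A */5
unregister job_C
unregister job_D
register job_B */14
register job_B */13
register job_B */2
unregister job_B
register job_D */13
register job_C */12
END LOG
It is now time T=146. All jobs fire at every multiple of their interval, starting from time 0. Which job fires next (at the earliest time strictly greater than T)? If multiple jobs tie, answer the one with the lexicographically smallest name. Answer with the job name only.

Op 1: register job_D */2 -> active={job_D:*/2}
Op 2: register job_B */5 -> active={job_B:*/5, job_D:*/2}
Op 3: register job_C */19 -> active={job_B:*/5, job_C:*/19, job_D:*/2}
Op 4: register job_A */9 -> active={job_A:*/9, job_B:*/5, job_C:*/19, job_D:*/2}
Op 5: register job_A */5 -> active={job_A:*/5, job_B:*/5, job_C:*/19, job_D:*/2}
Op 6: unregister job_C -> active={job_A:*/5, job_B:*/5, job_D:*/2}
Op 7: unregister job_D -> active={job_A:*/5, job_B:*/5}
Op 8: register job_B */14 -> active={job_A:*/5, job_B:*/14}
Op 9: register job_B */13 -> active={job_A:*/5, job_B:*/13}
Op 10: register job_B */2 -> active={job_A:*/5, job_B:*/2}
Op 11: unregister job_B -> active={job_A:*/5}
Op 12: register job_D */13 -> active={job_A:*/5, job_D:*/13}
Op 13: register job_C */12 -> active={job_A:*/5, job_C:*/12, job_D:*/13}
  job_A: interval 5, next fire after T=146 is 150
  job_C: interval 12, next fire after T=146 is 156
  job_D: interval 13, next fire after T=146 is 156
Earliest = 150, winner (lex tiebreak) = job_A

Answer: job_A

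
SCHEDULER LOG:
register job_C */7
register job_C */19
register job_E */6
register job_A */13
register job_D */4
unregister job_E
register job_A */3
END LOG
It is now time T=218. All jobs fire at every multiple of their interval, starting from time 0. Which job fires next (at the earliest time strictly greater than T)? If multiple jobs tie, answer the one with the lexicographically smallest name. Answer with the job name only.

Answer: job_A

Derivation:
Op 1: register job_C */7 -> active={job_C:*/7}
Op 2: register job_C */19 -> active={job_C:*/19}
Op 3: register job_E */6 -> active={job_C:*/19, job_E:*/6}
Op 4: register job_A */13 -> active={job_A:*/13, job_C:*/19, job_E:*/6}
Op 5: register job_D */4 -> active={job_A:*/13, job_C:*/19, job_D:*/4, job_E:*/6}
Op 6: unregister job_E -> active={job_A:*/13, job_C:*/19, job_D:*/4}
Op 7: register job_A */3 -> active={job_A:*/3, job_C:*/19, job_D:*/4}
  job_A: interval 3, next fire after T=218 is 219
  job_C: interval 19, next fire after T=218 is 228
  job_D: interval 4, next fire after T=218 is 220
Earliest = 219, winner (lex tiebreak) = job_A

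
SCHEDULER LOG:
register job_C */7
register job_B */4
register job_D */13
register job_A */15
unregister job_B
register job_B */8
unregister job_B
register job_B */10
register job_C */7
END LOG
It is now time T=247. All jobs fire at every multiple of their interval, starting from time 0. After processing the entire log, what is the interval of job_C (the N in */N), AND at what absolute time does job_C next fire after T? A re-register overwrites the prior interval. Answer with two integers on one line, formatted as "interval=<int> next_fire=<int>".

Op 1: register job_C */7 -> active={job_C:*/7}
Op 2: register job_B */4 -> active={job_B:*/4, job_C:*/7}
Op 3: register job_D */13 -> active={job_B:*/4, job_C:*/7, job_D:*/13}
Op 4: register job_A */15 -> active={job_A:*/15, job_B:*/4, job_C:*/7, job_D:*/13}
Op 5: unregister job_B -> active={job_A:*/15, job_C:*/7, job_D:*/13}
Op 6: register job_B */8 -> active={job_A:*/15, job_B:*/8, job_C:*/7, job_D:*/13}
Op 7: unregister job_B -> active={job_A:*/15, job_C:*/7, job_D:*/13}
Op 8: register job_B */10 -> active={job_A:*/15, job_B:*/10, job_C:*/7, job_D:*/13}
Op 9: register job_C */7 -> active={job_A:*/15, job_B:*/10, job_C:*/7, job_D:*/13}
Final interval of job_C = 7
Next fire of job_C after T=247: (247//7+1)*7 = 252

Answer: interval=7 next_fire=252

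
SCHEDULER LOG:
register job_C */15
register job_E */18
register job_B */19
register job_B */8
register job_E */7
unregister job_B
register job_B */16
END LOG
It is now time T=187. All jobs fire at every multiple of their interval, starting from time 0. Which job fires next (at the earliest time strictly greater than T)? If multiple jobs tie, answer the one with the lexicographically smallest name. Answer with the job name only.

Op 1: register job_C */15 -> active={job_C:*/15}
Op 2: register job_E */18 -> active={job_C:*/15, job_E:*/18}
Op 3: register job_B */19 -> active={job_B:*/19, job_C:*/15, job_E:*/18}
Op 4: register job_B */8 -> active={job_B:*/8, job_C:*/15, job_E:*/18}
Op 5: register job_E */7 -> active={job_B:*/8, job_C:*/15, job_E:*/7}
Op 6: unregister job_B -> active={job_C:*/15, job_E:*/7}
Op 7: register job_B */16 -> active={job_B:*/16, job_C:*/15, job_E:*/7}
  job_B: interval 16, next fire after T=187 is 192
  job_C: interval 15, next fire after T=187 is 195
  job_E: interval 7, next fire after T=187 is 189
Earliest = 189, winner (lex tiebreak) = job_E

Answer: job_E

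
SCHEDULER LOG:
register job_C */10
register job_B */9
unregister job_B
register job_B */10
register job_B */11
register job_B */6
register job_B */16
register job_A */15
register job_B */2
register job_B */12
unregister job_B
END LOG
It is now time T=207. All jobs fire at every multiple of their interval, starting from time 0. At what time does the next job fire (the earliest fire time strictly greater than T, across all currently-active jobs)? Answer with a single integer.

Op 1: register job_C */10 -> active={job_C:*/10}
Op 2: register job_B */9 -> active={job_B:*/9, job_C:*/10}
Op 3: unregister job_B -> active={job_C:*/10}
Op 4: register job_B */10 -> active={job_B:*/10, job_C:*/10}
Op 5: register job_B */11 -> active={job_B:*/11, job_C:*/10}
Op 6: register job_B */6 -> active={job_B:*/6, job_C:*/10}
Op 7: register job_B */16 -> active={job_B:*/16, job_C:*/10}
Op 8: register job_A */15 -> active={job_A:*/15, job_B:*/16, job_C:*/10}
Op 9: register job_B */2 -> active={job_A:*/15, job_B:*/2, job_C:*/10}
Op 10: register job_B */12 -> active={job_A:*/15, job_B:*/12, job_C:*/10}
Op 11: unregister job_B -> active={job_A:*/15, job_C:*/10}
  job_A: interval 15, next fire after T=207 is 210
  job_C: interval 10, next fire after T=207 is 210
Earliest fire time = 210 (job job_A)

Answer: 210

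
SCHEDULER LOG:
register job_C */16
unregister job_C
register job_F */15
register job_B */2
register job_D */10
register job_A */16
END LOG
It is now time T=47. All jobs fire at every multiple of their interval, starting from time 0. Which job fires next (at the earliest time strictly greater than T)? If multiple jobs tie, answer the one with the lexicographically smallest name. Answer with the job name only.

Answer: job_A

Derivation:
Op 1: register job_C */16 -> active={job_C:*/16}
Op 2: unregister job_C -> active={}
Op 3: register job_F */15 -> active={job_F:*/15}
Op 4: register job_B */2 -> active={job_B:*/2, job_F:*/15}
Op 5: register job_D */10 -> active={job_B:*/2, job_D:*/10, job_F:*/15}
Op 6: register job_A */16 -> active={job_A:*/16, job_B:*/2, job_D:*/10, job_F:*/15}
  job_A: interval 16, next fire after T=47 is 48
  job_B: interval 2, next fire after T=47 is 48
  job_D: interval 10, next fire after T=47 is 50
  job_F: interval 15, next fire after T=47 is 60
Earliest = 48, winner (lex tiebreak) = job_A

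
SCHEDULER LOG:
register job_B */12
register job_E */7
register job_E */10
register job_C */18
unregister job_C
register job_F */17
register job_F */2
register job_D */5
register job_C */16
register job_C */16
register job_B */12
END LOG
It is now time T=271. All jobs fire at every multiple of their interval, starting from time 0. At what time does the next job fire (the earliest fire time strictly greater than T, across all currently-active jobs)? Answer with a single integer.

Answer: 272

Derivation:
Op 1: register job_B */12 -> active={job_B:*/12}
Op 2: register job_E */7 -> active={job_B:*/12, job_E:*/7}
Op 3: register job_E */10 -> active={job_B:*/12, job_E:*/10}
Op 4: register job_C */18 -> active={job_B:*/12, job_C:*/18, job_E:*/10}
Op 5: unregister job_C -> active={job_B:*/12, job_E:*/10}
Op 6: register job_F */17 -> active={job_B:*/12, job_E:*/10, job_F:*/17}
Op 7: register job_F */2 -> active={job_B:*/12, job_E:*/10, job_F:*/2}
Op 8: register job_D */5 -> active={job_B:*/12, job_D:*/5, job_E:*/10, job_F:*/2}
Op 9: register job_C */16 -> active={job_B:*/12, job_C:*/16, job_D:*/5, job_E:*/10, job_F:*/2}
Op 10: register job_C */16 -> active={job_B:*/12, job_C:*/16, job_D:*/5, job_E:*/10, job_F:*/2}
Op 11: register job_B */12 -> active={job_B:*/12, job_C:*/16, job_D:*/5, job_E:*/10, job_F:*/2}
  job_B: interval 12, next fire after T=271 is 276
  job_C: interval 16, next fire after T=271 is 272
  job_D: interval 5, next fire after T=271 is 275
  job_E: interval 10, next fire after T=271 is 280
  job_F: interval 2, next fire after T=271 is 272
Earliest fire time = 272 (job job_C)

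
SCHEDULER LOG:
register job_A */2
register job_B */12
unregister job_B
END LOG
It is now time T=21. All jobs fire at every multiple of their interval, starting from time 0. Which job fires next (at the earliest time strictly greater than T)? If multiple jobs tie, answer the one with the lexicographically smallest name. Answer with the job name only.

Op 1: register job_A */2 -> active={job_A:*/2}
Op 2: register job_B */12 -> active={job_A:*/2, job_B:*/12}
Op 3: unregister job_B -> active={job_A:*/2}
  job_A: interval 2, next fire after T=21 is 22
Earliest = 22, winner (lex tiebreak) = job_A

Answer: job_A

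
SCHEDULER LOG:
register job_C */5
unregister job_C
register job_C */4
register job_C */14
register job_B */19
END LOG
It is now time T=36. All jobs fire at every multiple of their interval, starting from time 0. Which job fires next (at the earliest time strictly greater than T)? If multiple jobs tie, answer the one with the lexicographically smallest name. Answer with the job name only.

Answer: job_B

Derivation:
Op 1: register job_C */5 -> active={job_C:*/5}
Op 2: unregister job_C -> active={}
Op 3: register job_C */4 -> active={job_C:*/4}
Op 4: register job_C */14 -> active={job_C:*/14}
Op 5: register job_B */19 -> active={job_B:*/19, job_C:*/14}
  job_B: interval 19, next fire after T=36 is 38
  job_C: interval 14, next fire after T=36 is 42
Earliest = 38, winner (lex tiebreak) = job_B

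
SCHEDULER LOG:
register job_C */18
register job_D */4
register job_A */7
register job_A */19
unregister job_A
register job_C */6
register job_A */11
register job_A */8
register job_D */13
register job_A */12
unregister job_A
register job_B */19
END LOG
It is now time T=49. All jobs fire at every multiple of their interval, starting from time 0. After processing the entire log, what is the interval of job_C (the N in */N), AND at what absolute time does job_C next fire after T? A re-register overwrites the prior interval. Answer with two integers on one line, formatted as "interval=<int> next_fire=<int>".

Op 1: register job_C */18 -> active={job_C:*/18}
Op 2: register job_D */4 -> active={job_C:*/18, job_D:*/4}
Op 3: register job_A */7 -> active={job_A:*/7, job_C:*/18, job_D:*/4}
Op 4: register job_A */19 -> active={job_A:*/19, job_C:*/18, job_D:*/4}
Op 5: unregister job_A -> active={job_C:*/18, job_D:*/4}
Op 6: register job_C */6 -> active={job_C:*/6, job_D:*/4}
Op 7: register job_A */11 -> active={job_A:*/11, job_C:*/6, job_D:*/4}
Op 8: register job_A */8 -> active={job_A:*/8, job_C:*/6, job_D:*/4}
Op 9: register job_D */13 -> active={job_A:*/8, job_C:*/6, job_D:*/13}
Op 10: register job_A */12 -> active={job_A:*/12, job_C:*/6, job_D:*/13}
Op 11: unregister job_A -> active={job_C:*/6, job_D:*/13}
Op 12: register job_B */19 -> active={job_B:*/19, job_C:*/6, job_D:*/13}
Final interval of job_C = 6
Next fire of job_C after T=49: (49//6+1)*6 = 54

Answer: interval=6 next_fire=54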